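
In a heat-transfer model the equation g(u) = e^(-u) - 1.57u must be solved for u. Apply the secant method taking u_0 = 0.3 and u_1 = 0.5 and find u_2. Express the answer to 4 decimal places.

g(0.3) = 0.269818, g(0.5) = -0.178469
u_2 = 0.500000 − (-0.178469)·(0.500000 − 0.300000) / (-0.178469 − 0.269818) = 0.500000 − (-0.035694)/(-0.448288) = 0.420377

0.4204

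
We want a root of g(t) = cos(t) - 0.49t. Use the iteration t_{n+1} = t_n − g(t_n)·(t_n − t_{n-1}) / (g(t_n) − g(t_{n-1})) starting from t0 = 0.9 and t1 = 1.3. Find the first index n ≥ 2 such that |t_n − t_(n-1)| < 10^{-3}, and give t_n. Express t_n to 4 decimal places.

n = 4, t_n = 1.0375

g(0.9) = 0.180610, g(1.3) = -0.369501
t2 = 1.300000 − (-0.369501)·(0.400000)/(-0.550111) = 1.031326;  |Δ| = 0.268674
g(1.031326) = 0.008332
t3 = 1.031326 − 0.008332·(-0.268674)/(0.377833) = 1.037251;  |Δ| = 0.005925
g(1.037251) = 0.000336
t4 = 1.037251 − 0.000336·(0.005925)/(-0.007995) = 1.037500;  |Δ| = 0.000249
|t4 − t3| = 0.000249 < 10^{-3}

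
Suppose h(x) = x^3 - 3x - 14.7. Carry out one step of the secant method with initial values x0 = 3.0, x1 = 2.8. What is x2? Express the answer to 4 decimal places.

h(3.0) = 3.300000, h(2.8) = -1.148000
x2 = 2.800000 − (-1.148000)·(2.800000 − 3.000000) / (-1.148000 − 3.300000) = 2.800000 − (0.229600)/(-4.448000) = 2.851619

2.8516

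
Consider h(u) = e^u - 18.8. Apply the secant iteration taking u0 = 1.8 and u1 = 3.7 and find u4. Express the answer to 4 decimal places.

h(1.8) = -12.750353, h(3.7) = 21.647304
u2 = 3.700000 − 21.647304·(3.700000 − 1.800000) / (21.647304 − (-12.750353)) = 3.700000 − (41.129878)/(34.397657) = 2.504283
h(2.504283) = -6.565222
u3 = 2.504283 − (-6.565222)·(2.504283 − 3.700000) / (-6.565222 − 21.647304) = 2.504283 − (7.850150)/(-28.212526) = 2.782533
h(2.782533) = -2.640096
u4 = 2.782533 − (-2.640096)·(2.782533 − 2.504283) / (-2.640096 − (-6.565222)) = 2.782533 − (-0.734608)/(3.925126) = 2.969688

2.9697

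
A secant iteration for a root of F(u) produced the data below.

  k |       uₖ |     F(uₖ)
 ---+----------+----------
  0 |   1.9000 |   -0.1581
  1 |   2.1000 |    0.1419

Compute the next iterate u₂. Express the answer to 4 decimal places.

u₂ = 2.1000 − 0.1419·(2.1000 − 1.9000) / (0.1419 − (-0.1581))
   = 2.1000 − (0.028380)/(0.300000) = 2.005400

2.0054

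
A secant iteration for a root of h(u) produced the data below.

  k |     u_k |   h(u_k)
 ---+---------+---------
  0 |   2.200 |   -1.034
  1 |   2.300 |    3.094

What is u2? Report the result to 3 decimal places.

u2 = 2.300 − 3.094·(2.300 − 2.200) / (3.094 − (-1.034))
   = 2.300 − (0.30940)/(4.12800) = 2.22505

2.225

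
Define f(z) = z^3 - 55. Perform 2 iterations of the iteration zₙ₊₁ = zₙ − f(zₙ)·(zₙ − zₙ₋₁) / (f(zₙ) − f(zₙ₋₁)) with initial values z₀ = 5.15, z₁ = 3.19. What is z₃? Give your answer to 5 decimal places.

f(5.15) = 81.5908750, f(3.19) = -22.5382410
z₂ = 3.1900000 − (-22.5382410)·(3.1900000 − 5.1500000) / (-22.5382410 − 81.5908750) = 3.1900000 − (44.1749524)/(-104.1291160) = 3.6142325
f(3.6142325) = -7.7884509
z₃ = 3.6142325 − (-7.7884509)·(3.6142325 − 3.1900000) / (-7.7884509 − (-22.5382410)) = 3.6142325 − (-3.3041138)/(14.7497901) = 3.8382434

3.83824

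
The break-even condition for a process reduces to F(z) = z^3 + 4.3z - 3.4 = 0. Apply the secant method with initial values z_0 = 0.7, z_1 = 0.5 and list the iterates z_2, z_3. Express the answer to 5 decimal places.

F(0.7) = -0.0470000, F(0.5) = -1.1250000
z_2 = 0.5000000 − (-1.1250000)·(0.5000000 − 0.7000000) / (-1.1250000 − (-0.0470000)) = 0.5000000 − (0.2250000)/(-1.0780000) = 0.7087199
F(0.7087199) = 0.0034739
z_3 = 0.7087199 − 0.0034739·(0.7087199 − 0.5000000) / (0.0034739 − (-1.1250000)) = 0.7087199 − (0.0007251)/(1.1284739) = 0.7080773

0.70872, 0.70808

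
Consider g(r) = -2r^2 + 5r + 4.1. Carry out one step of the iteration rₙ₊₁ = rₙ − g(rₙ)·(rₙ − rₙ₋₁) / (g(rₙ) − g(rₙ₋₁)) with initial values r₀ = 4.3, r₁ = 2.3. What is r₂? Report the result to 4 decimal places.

2.9122

g(4.3) = -11.380000, g(2.3) = 5.020000
r₂ = 2.300000 − 5.020000·(2.300000 − 4.300000) / (5.020000 − (-11.380000)) = 2.300000 − (-10.040000)/(16.400000) = 2.912195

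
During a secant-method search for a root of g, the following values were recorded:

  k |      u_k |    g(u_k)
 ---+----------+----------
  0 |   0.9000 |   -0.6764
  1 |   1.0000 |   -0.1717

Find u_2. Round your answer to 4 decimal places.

1.0340

u_2 = 1.0000 − (-0.1717)·(1.0000 − 0.9000) / (-0.1717 − (-0.6764))
   = 1.0000 − (-0.017170)/(0.504700) = 1.034020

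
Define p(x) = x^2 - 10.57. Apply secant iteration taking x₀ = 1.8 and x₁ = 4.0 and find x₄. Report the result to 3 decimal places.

p(1.8) = -7.33000, p(4.0) = 5.43000
x₂ = 4.00000 − 5.43000·(4.00000 − 1.80000) / (5.43000 − (-7.33000)) = 4.00000 − (11.94600)/(12.76000) = 3.06379
p(3.06379) = -1.18317
x₃ = 3.06379 − (-1.18317)·(3.06379 − 4.00000) / (-1.18317 − 5.43000) = 3.06379 − (1.10769)/(-6.61317) = 3.23129
p(3.23129) = -0.12876
x₄ = 3.23129 − (-0.12876)·(3.23129 − 3.06379) / (-0.12876 − (-1.18317)) = 3.23129 − (-0.02157)/(1.05441) = 3.25174

3.252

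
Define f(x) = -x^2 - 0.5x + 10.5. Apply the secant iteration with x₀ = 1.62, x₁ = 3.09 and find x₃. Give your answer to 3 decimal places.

3.000

f(1.62) = 7.06560, f(3.09) = -0.59310
x₂ = 3.09000 − (-0.59310)·(3.09000 − 1.62000) / (-0.59310 − 7.06560) = 3.09000 − (-0.87186)/(-7.65870) = 2.97616
f(2.97616) = 0.15438
x₃ = 2.97616 − 0.15438·(2.97616 − 3.09000) / (0.15438 − (-0.59310)) = 2.97616 − (-0.01757)/(0.74748) = 2.99967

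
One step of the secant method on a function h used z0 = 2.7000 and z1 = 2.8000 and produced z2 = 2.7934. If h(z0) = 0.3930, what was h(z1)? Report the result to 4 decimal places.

The secant line through (2.7000, 0.3930) and (2.8000, h(z1)) crosses zero at z2 = 2.7934.
So (2.7000, 0.3930), (2.8000, h(z1)), (2.7934, 0) are collinear:
h(z1) = 0.3930 · (2.8000 − 2.7934) / (2.7000 − 2.7934) = 0.3930 · (0.006600)/(-0.093400) = -0.027771

-0.0278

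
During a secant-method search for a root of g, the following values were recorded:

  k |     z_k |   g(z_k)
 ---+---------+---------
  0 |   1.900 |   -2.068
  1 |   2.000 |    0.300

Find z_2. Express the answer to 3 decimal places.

1.987

z_2 = 2.000 − 0.300·(2.000 − 1.900) / (0.300 − (-2.068))
   = 2.000 − (0.03000)/(2.36800) = 1.98733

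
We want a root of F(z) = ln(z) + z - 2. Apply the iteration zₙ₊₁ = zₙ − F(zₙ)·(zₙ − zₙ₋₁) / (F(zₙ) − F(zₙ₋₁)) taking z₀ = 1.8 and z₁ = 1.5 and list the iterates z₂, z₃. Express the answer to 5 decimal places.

F(1.8) = 0.3877867, F(1.5) = -0.0945349
z₂ = 1.5000000 − (-0.0945349)·(1.5000000 − 1.8000000) / (-0.0945349 − 0.3877867) = 1.5000000 − (0.0283605)/(-0.4823216) = 1.5587999
F(1.5587999) = 0.0027162
z₃ = 1.5587999 − 0.0027162·(1.5587999 − 1.5000000) / (0.0027162 − (-0.0945349)) = 1.5587999 − (0.0001597)/(0.0972511) = 1.5571577

1.55880, 1.55716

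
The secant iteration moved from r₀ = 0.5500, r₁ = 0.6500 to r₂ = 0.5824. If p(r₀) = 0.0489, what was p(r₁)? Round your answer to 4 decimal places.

-0.1020

The secant line through (0.5500, 0.0489) and (0.6500, p(r₁)) crosses zero at r₂ = 0.5824.
So (0.5500, 0.0489), (0.6500, p(r₁)), (0.5824, 0) are collinear:
p(r₁) = 0.0489 · (0.6500 − 0.5824) / (0.5500 − 0.5824) = 0.0489 · (0.067600)/(-0.032400) = -0.102026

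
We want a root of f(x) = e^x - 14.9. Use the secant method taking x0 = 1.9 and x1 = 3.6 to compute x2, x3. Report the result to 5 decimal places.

2.36683, 2.56827

f(1.9) = -8.2141056, f(3.6) = 21.6982344
x2 = 3.6000000 − 21.6982344·(3.6000000 − 1.9000000) / (21.6982344 − (-8.2141056)) = 3.6000000 − (36.8869986)/(29.9123400) = 2.3668301
f(2.3668301) = -4.2364641
x3 = 2.3668301 − (-4.2364641)·(2.3668301 − 3.6000000) / (-4.2364641 − 21.6982344) = 2.3668301 − (5.2242802)/(-25.9346986) = 2.5682698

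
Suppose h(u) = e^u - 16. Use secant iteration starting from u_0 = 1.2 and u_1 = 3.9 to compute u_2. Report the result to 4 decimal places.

h(1.2) = -12.679883, h(3.9) = 33.402449
u_2 = 3.900000 − 33.402449·(3.900000 − 1.200000) / (33.402449 − (-12.679883)) = 3.900000 − (90.186613)/(46.082332) = 1.942924

1.9429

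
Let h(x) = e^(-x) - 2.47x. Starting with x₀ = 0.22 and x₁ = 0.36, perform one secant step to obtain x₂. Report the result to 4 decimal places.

0.3005

h(0.22) = 0.259119, h(0.36) = -0.191524
x₂ = 0.360000 − (-0.191524)·(0.360000 − 0.220000) / (-0.191524 − 0.259119) = 0.360000 − (-0.026813)/(-0.450642) = 0.300500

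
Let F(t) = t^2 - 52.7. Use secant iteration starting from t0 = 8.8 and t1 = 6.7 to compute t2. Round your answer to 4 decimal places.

7.2039

F(8.8) = 24.740000, F(6.7) = -7.810000
t2 = 6.700000 − (-7.810000)·(6.700000 − 8.800000) / (-7.810000 − 24.740000) = 6.700000 − (16.401000)/(-32.550000) = 7.203871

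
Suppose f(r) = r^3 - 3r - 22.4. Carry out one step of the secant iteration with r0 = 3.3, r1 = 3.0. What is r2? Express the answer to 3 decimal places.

f(3.3) = 3.63700, f(3.0) = -4.40000
r2 = 3.00000 − (-4.40000)·(3.00000 − 3.30000) / (-4.40000 − 3.63700) = 3.00000 − (1.32000)/(-8.03700) = 3.16424

3.164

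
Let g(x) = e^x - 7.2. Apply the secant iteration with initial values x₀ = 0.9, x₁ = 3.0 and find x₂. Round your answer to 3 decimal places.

1.465

g(0.9) = -4.74040, g(3.0) = 12.88554
x₂ = 3.00000 − 12.88554·(3.00000 − 0.90000) / (12.88554 − (-4.74040)) = 3.00000 − (27.05963)/(17.62593) = 1.46478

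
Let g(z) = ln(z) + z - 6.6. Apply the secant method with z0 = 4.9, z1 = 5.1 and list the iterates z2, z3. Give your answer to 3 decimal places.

4.992, 4.992

g(4.9) = -0.11076, g(5.1) = 0.12924
z2 = 5.10000 − 0.12924·(5.10000 − 4.90000) / (0.12924 − (-0.11076)) = 5.10000 − (0.02585)/(0.24001) = 4.99230
g(4.99230) = 0.00020
z3 = 4.99230 − 0.00020·(4.99230 − 5.10000) / (0.00020 − 0.12924) = 4.99230 − (-0.00002)/(-0.12904) = 4.99214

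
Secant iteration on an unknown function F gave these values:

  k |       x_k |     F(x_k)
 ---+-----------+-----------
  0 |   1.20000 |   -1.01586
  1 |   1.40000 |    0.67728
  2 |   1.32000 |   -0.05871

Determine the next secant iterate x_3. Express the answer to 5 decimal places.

x_3 = 1.32000 − (-0.05871)·(1.32000 − 1.40000) / (-0.05871 − 0.67728)
   = 1.32000 − (0.0046968)/(-0.7359900) = 1.3263816

1.32638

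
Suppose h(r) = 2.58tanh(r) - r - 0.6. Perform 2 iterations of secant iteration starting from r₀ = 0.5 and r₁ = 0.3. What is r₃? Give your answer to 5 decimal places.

h(0.5) = 0.0922623, h(0.3) = -0.1484135
r₂ = 0.3000000 − (-0.1484135)·(0.3000000 − 0.5000000) / (-0.1484135 − 0.0922623) = 0.3000000 − (0.0296827)/(-0.2406757) = 0.4233306
h(0.4233306) = 0.0079795
r₃ = 0.4233306 − 0.0079795·(0.4233306 − 0.3000000) / (0.0079795 − (-0.1484135)) = 0.4233306 − (0.0009841)/(0.1563929) = 0.4170381

0.41704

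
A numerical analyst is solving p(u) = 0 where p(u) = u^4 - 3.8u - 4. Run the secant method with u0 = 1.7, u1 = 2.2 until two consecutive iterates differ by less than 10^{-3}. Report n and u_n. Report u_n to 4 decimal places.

p(1.7) = -2.107900, p(2.2) = 11.065600
u2 = 2.200000 − 11.065600·(0.500000)/(13.173500) = 1.780005;  |Δ| = 0.419995
p(1.780005) = -0.725142
u3 = 1.780005 − (-0.725142)·(-0.419995)/(-11.790742) = 1.805835;  |Δ| = 0.025830
p(1.805835) = -0.227783
u4 = 1.805835 − (-0.227783)·(0.025830)/(0.497359) = 1.817665;  |Δ| = 0.011830
p(1.817665) = 0.008672
u5 = 1.817665 − 0.008672·(0.011830)/(0.236455) = 1.817231;  |Δ| = 0.000434
|u5 − u4| = 0.000434 < 10^{-3}

n = 5, u_n = 1.8172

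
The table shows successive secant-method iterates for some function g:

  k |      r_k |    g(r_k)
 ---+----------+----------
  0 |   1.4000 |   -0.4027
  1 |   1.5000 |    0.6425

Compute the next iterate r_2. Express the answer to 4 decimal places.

r_2 = 1.5000 − 0.6425·(1.5000 − 1.4000) / (0.6425 − (-0.4027))
   = 1.5000 − (0.064250)/(1.045200) = 1.438529

1.4385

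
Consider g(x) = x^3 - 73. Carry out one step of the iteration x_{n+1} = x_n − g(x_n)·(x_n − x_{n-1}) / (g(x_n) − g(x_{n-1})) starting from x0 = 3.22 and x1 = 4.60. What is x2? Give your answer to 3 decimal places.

g(3.22) = -39.61375, g(4.60) = 24.33600
x2 = 4.60000 − 24.33600·(4.60000 − 3.22000) / (24.33600 − (-39.61375)) = 4.60000 − (33.58368)/(63.94975) = 4.07484

4.075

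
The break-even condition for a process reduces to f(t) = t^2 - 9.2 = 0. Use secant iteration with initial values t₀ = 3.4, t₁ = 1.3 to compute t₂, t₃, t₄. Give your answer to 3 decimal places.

2.898, 3.089, 3.032

f(3.4) = 2.36000, f(1.3) = -7.51000
t₂ = 1.30000 − (-7.51000)·(1.30000 − 3.40000) / (-7.51000 − 2.36000) = 1.30000 − (15.77100)/(-9.87000) = 2.89787
f(2.89787) = -0.80234
t₃ = 2.89787 − (-0.80234)·(2.89787 − 1.30000) / (-0.80234 − (-7.51000)) = 2.89787 − (-1.28203)/(6.70766) = 3.08900
f(3.08900) = 0.34193
t₄ = 3.08900 − 0.34193·(3.08900 − 2.89787) / (0.34193 − (-0.80234)) = 3.08900 − (0.06535)/(1.14427) = 3.03189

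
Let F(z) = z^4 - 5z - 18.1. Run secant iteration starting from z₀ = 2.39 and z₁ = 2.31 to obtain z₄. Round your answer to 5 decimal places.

2.33605

F(2.39) = 2.5780864, F(2.31) = -1.1760368
z₂ = 2.3100000 − (-1.1760368)·(2.3100000 − 2.3900000) / (-1.1760368 − 2.5780864) = 2.3100000 − (0.0940829)/(-3.7541232) = 2.3350612
F(2.3350612) = -0.0454305
z₃ = 2.3350612 − (-0.0454305)·(2.3350612 − 2.3100000) / (-0.0454305 − (-1.1760368)) = 2.3350612 − (-0.0011385)/(1.1306063) = 2.3360683
F(2.3360683) = 0.0008529
z₄ = 2.3360683 − 0.0008529·(2.3360683 − 2.3350612) / (0.0008529 − (-0.0454305)) = 2.3360683 − (0.0000009)/(0.0462835) = 2.3360497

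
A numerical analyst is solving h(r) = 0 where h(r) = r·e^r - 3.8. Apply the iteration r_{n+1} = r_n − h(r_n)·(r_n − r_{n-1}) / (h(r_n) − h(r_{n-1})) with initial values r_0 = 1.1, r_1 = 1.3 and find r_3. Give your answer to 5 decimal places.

1.17372

h(1.1) = -0.4954174, h(1.3) = 0.9700857
r_2 = 1.3000000 − 0.9700857·(1.3000000 − 1.1000000) / (0.9700857 − (-0.4954174)) = 1.3000000 − (0.1940171)/(1.4655030) = 1.1676106
h(1.1676106) = -0.0469458
r_3 = 1.1676106 − (-0.0469458)·(1.1676106 − 1.3000000) / (-0.0469458 − 0.9700857) = 1.1676106 − (0.0062151)/(-1.0170315) = 1.1737216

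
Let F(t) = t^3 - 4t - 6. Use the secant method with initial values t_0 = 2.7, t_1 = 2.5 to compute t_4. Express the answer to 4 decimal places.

2.5251

F(2.7) = 2.883000, F(2.5) = -0.375000
t_2 = 2.500000 − (-0.375000)·(2.500000 − 2.700000) / (-0.375000 − 2.883000) = 2.500000 − (0.075000)/(-3.258000) = 2.523020
F(2.523020) = -0.031465
t_3 = 2.523020 − (-0.031465)·(2.523020 − 2.500000) / (-0.031465 − (-0.375000)) = 2.523020 − (-0.000724)/(0.343535) = 2.525129
F(2.525129) = 0.000400
t_4 = 2.525129 − 0.000400·(2.525129 − 2.523020) / (0.000400 − (-0.031465)) = 2.525129 − (0.000001)/(0.031864) = 2.525102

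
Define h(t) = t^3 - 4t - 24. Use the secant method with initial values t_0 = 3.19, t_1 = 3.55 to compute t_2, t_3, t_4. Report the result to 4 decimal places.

h(3.19) = -4.298241, h(3.55) = 6.538875
t_2 = 3.550000 − 6.538875·(3.550000 − 3.190000) / (6.538875 − (-4.298241)) = 3.550000 − (2.353995)/(10.837116) = 3.332784
h(3.332784) = -0.312407
t_3 = 3.332784 − (-0.312407)·(3.332784 − 3.550000) / (-0.312407 − 6.538875) = 3.332784 − (0.067860)/(-6.851282) = 3.342689
h(3.342689) = -0.020997
t_4 = 3.342689 − (-0.020997)·(3.342689 − 3.332784) / (-0.020997 − (-0.312407)) = 3.342689 − (-0.000208)/(0.291411) = 3.343402

3.3328, 3.3427, 3.3434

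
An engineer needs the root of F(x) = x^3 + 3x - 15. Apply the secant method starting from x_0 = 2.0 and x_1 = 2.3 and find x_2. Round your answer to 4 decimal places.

F(2.0) = -1.000000, F(2.3) = 4.067000
x_2 = 2.300000 − 4.067000·(2.300000 − 2.000000) / (4.067000 − (-1.000000)) = 2.300000 − (1.220100)/(5.067000) = 2.059207

2.0592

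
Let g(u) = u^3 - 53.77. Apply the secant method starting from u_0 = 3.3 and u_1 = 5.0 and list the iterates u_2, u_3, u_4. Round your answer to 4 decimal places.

3.6404, 3.7383, 3.7757

g(3.3) = -17.833000, g(5.0) = 71.230000
u_2 = 5.000000 − 71.230000·(5.000000 − 3.300000) / (71.230000 − (-17.833000)) = 5.000000 − (121.091000)/(89.063000) = 3.640389
g(3.640389) = -5.525977
u_3 = 3.640389 − (-5.525977)·(3.640389 − 5.000000) / (-5.525977 − 71.230000) = 3.640389 − (7.513177)/(-76.755977) = 3.738273
g(3.738273) = -1.528799
u_4 = 3.738273 − (-1.528799)·(3.738273 − 3.640389) / (-1.528799 − (-5.525977)) = 3.738273 − (-0.149645)/(3.997178) = 3.775711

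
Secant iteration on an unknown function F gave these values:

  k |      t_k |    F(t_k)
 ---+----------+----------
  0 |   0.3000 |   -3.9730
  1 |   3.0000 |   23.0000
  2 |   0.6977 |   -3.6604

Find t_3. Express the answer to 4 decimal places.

1.0138

t_3 = 0.6977 − (-3.6604)·(0.6977 − 3.0000) / (-3.6604 − 23.0000)
   = 0.6977 − (8.427339)/(-26.660400) = 1.013799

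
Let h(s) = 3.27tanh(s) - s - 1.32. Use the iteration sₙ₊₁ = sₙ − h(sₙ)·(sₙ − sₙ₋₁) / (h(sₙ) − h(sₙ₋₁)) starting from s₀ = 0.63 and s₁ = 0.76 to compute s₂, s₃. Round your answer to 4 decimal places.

0.7450, 0.7427

h(0.63) = -0.125169, h(0.76) = 0.016322
s₂ = 0.760000 − 0.016322·(0.760000 − 0.630000) / (0.016322 − (-0.125169)) = 0.760000 − (0.002122)/(0.141491) = 0.745004
h(0.745004) = 0.002156
s₃ = 0.745004 − 0.002156·(0.745004 − 0.760000) / (0.002156 − 0.016322) = 0.745004 − (-0.000032)/(-0.014166) = 0.742722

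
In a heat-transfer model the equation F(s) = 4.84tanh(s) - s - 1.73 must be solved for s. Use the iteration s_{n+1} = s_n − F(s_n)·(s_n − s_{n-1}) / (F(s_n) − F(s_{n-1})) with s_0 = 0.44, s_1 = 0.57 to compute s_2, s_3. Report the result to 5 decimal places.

F(0.44) = -0.1679609, F(0.57) = 0.1943389
s_2 = 0.5700000 − 0.1943389·(0.5700000 − 0.4400000) / (0.1943389 − (-0.1679609)) = 0.5700000 − (0.0252641)/(0.3622998) = 0.5002675
F(0.5002675) = 0.0073977
s_3 = 0.5002675 − 0.0073977·(0.5002675 − 0.5700000) / (0.0073977 − 0.1943389) = 0.5002675 − (-0.0005159)/(-0.1869412) = 0.4975080

0.50027, 0.49751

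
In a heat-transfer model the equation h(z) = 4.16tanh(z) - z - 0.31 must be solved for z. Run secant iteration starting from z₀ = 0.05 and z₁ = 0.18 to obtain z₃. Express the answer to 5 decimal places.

h(0.05) = -0.1521732, h(0.18) = 0.2508164
z₂ = 0.1800000 − 0.2508164·(0.1800000 − 0.0500000) / (0.2508164 − (-0.1521732)) = 0.1800000 − (0.0326061)/(0.4029896) = 0.0990894
h(0.0990894) = 0.0017786
z₃ = 0.0990894 − 0.0017786·(0.0990894 − 0.1800000) / (0.0017786 − 0.2508164) = 0.0990894 − (-0.0001439)/(-0.2490378) = 0.0985115

0.09851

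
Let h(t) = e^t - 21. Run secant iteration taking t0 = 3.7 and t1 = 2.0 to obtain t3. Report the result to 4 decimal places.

3.2720

h(3.7) = 19.447304, h(2.0) = -13.610944
t2 = 2.000000 − (-13.610944)·(2.000000 − 3.700000) / (-13.610944 − 19.447304) = 2.000000 − (23.138605)/(-33.058248) = 2.699934
h(2.699934) = -6.121245
t3 = 2.699934 − (-6.121245)·(2.699934 − 2.000000) / (-6.121245 − (-13.610944)) = 2.699934 − (-4.284470)/(7.489699) = 3.271983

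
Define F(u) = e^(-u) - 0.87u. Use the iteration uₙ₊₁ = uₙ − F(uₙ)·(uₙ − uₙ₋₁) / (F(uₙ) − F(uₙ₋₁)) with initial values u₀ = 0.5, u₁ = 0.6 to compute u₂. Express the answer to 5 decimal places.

F(0.5) = 0.1715307, F(0.6) = 0.0268116
u₂ = 0.6000000 − 0.0268116·(0.6000000 − 0.5000000) / (0.0268116 − 0.1715307) = 0.6000000 − (0.0026812)/(-0.1447190) = 0.6185267

0.61853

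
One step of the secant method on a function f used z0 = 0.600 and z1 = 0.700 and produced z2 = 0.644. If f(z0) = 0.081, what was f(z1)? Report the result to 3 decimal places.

The secant line through (0.600, 0.081) and (0.700, f(z1)) crosses zero at z2 = 0.644.
So (0.600, 0.081), (0.700, f(z1)), (0.644, 0) are collinear:
f(z1) = 0.081 · (0.700 − 0.644) / (0.600 − 0.644) = 0.081 · (0.05600)/(-0.04400) = -0.10309

-0.103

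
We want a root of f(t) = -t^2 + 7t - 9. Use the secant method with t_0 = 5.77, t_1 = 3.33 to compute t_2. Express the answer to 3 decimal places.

4.864

f(5.77) = -1.90290, f(3.33) = 3.22110
t_2 = 3.33000 − 3.22110·(3.33000 − 5.77000) / (3.22110 − (-1.90290)) = 3.33000 − (-7.85948)/(5.12400) = 4.86386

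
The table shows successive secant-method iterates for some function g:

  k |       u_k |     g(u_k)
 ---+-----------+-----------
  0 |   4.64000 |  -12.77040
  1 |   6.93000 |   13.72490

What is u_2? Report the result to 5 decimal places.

u_2 = 6.93000 − 13.72490·(6.93000 − 4.64000) / (13.72490 − (-12.77040))
   = 6.93000 − (31.4300210)/(26.4953000) = 5.7437511

5.74375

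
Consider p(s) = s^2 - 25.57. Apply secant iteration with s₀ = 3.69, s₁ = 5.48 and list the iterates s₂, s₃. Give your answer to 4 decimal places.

p(3.69) = -11.953900, p(5.48) = 4.460400
s₂ = 5.480000 − 4.460400·(5.480000 − 3.690000) / (4.460400 − (-11.953900)) = 5.480000 − (7.984116)/(16.414300) = 4.993588
p(4.993588) = -0.634081
s₃ = 4.993588 − (-0.634081)·(4.993588 − 5.480000) / (-0.634081 − 4.460400) = 4.993588 − (0.308425)/(-5.094481) = 5.054129

4.9936, 5.0541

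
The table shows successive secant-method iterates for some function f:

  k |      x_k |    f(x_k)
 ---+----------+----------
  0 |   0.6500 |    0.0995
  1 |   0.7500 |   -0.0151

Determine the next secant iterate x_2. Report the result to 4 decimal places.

x_2 = 0.7500 − (-0.0151)·(0.7500 − 0.6500) / (-0.0151 − 0.0995)
   = 0.7500 − (-0.001510)/(-0.114600) = 0.736824

0.7368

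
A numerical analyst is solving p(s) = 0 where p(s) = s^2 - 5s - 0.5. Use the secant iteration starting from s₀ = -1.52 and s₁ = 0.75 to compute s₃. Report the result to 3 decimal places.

p(-1.52) = 9.41040, p(0.75) = -3.68750
s₂ = 0.75000 − (-3.68750)·(0.75000 − (-1.52000)) / (-3.68750 − 9.41040) = 0.75000 − (-8.37063)/(-13.09790) = 0.11092
p(0.11092) = -1.04229
s₃ = 0.11092 − (-1.04229)·(0.11092 − 0.75000) / (-1.04229 − (-3.68750)) = 0.11092 − (0.66611)/(2.64521) = -0.14090

-0.141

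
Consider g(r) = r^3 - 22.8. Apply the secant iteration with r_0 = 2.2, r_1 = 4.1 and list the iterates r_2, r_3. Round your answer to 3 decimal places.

g(2.2) = -12.15200, g(4.1) = 46.12100
r_2 = 4.10000 − 46.12100·(4.10000 − 2.20000) / (46.12100 − (-12.15200)) = 4.10000 − (87.62990)/(58.27300) = 2.59622
g(2.59622) = -5.30059
r_3 = 2.59622 − (-5.30059)·(2.59622 − 4.10000) / (-5.30059 − 46.12100) = 2.59622 − (7.97094)/(-51.42159) = 2.75123

2.596, 2.751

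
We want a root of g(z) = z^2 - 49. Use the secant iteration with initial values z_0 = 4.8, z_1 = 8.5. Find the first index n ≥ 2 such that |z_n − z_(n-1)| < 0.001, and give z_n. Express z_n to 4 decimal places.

n = 5, z_n = 7.0000

g(4.8) = -25.960000, g(8.5) = 23.250000
z_2 = 8.500000 − 23.250000·(3.700000)/(49.210000) = 6.751880;  |Δ| = 1.748120
g(6.751880) = -3.412121
z_3 = 6.751880 − (-3.412121)·(-1.748120)/(-26.662121) = 6.975598;  |Δ| = 0.223718
g(6.975598) = -0.341036
z_4 = 6.975598 − (-0.341036)·(0.223718)/(3.071084) = 7.000441;  |Δ| = 0.024843
g(7.000441) = 0.006175
z_5 = 7.000441 − 0.006175·(0.024843)/(0.347211) = 6.999999;  |Δ| = 0.000442
|z_5 − z_4| = 0.000442 < 0.001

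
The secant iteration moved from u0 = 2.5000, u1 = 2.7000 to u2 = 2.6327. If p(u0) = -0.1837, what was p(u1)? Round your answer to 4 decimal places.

0.0932

The secant line through (2.5000, -0.1837) and (2.7000, p(u1)) crosses zero at u2 = 2.6327.
So (2.5000, -0.1837), (2.7000, p(u1)), (2.6327, 0) are collinear:
p(u1) = -0.1837 · (2.7000 − 2.6327) / (2.5000 − 2.6327) = -0.1837 · (0.067300)/(-0.132700) = 0.093165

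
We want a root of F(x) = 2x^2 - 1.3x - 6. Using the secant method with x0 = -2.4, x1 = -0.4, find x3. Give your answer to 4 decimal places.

-1.5739

F(-2.4) = 8.640000, F(-0.4) = -5.160000
x2 = -0.400000 − (-5.160000)·(-0.400000 − (-2.400000)) / (-5.160000 − 8.640000) = -0.400000 − (-10.320000)/(-13.800000) = -1.147826
F(-1.147826) = -1.872817
x3 = -1.147826 − (-1.872817)·(-1.147826 − (-0.400000)) / (-1.872817 − (-5.160000)) = -1.147826 − (1.400541)/(3.287183) = -1.573887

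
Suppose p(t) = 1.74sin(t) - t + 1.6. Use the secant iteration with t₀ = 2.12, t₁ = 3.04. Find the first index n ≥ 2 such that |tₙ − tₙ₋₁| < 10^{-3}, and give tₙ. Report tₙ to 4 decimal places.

p(2.12) = 0.964116, p(3.04) = -1.263533
t₂ = 3.040000 − (-1.263533)·(0.920000)/(-2.227649) = 2.518172;  |Δ| = 0.521828
p(2.518172) = 0.097668
t₃ = 2.518172 − 0.097668·(-0.521828)/(1.361201) = 2.555614;  |Δ| = 0.037442
p(2.555614) = 0.006633
t₄ = 2.555614 − 0.006633·(0.037442)/(-0.091035) = 2.558342;  |Δ| = 0.002728
p(2.558342) = -0.000054
t₅ = 2.558342 − (-0.000054)·(0.002728)/(-0.006687) = 2.558320;  |Δ| = 0.000022
|t₅ − t₄| = 0.000022 < 10^{-3}

n = 5, tₙ = 2.5583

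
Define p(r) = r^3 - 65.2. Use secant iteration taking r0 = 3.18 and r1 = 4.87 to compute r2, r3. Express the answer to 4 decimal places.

p(3.18) = -33.042568, p(4.87) = 50.301303
r2 = 4.870000 − 50.301303·(4.870000 − 3.180000) / (50.301303 − (-33.042568)) = 4.870000 − (85.009202)/(83.343871) = 3.850019
p(3.850019) = -8.132550
r3 = 3.850019 − (-8.132550)·(3.850019 − 4.870000) / (-8.132550 − 50.301303) = 3.850019 − (8.295050)/(-58.433853) = 3.991975

3.8500, 3.9920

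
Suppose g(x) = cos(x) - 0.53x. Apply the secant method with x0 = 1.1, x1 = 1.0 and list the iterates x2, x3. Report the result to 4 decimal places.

g(1.1) = -0.129404, g(1.0) = 0.010302
x2 = 1.000000 − 0.010302·(1.000000 − 1.100000) / (0.010302 − (-0.129404)) = 1.000000 − (-0.001030)/(0.139706) = 1.007374
g(1.007374) = 0.000174
x3 = 1.007374 − 0.000174·(1.007374 − 1.000000) / (0.000174 − 0.010302) = 1.007374 − (0.000001)/(-0.010128) = 1.007501

1.0074, 1.0075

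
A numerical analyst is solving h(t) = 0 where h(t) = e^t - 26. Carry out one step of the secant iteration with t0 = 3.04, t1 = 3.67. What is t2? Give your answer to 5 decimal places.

3.21495

h(3.04) = -5.0947568, h(3.67) = 13.2519059
t2 = 3.6700000 − 13.2519059·(3.6700000 − 3.0400000) / (13.2519059 − (-5.0947568)) = 3.6700000 − (8.3487007)/(18.3466626) = 3.2149472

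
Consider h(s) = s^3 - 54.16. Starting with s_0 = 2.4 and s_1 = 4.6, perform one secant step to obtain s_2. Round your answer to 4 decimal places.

h(2.4) = -40.336000, h(4.6) = 43.176000
s_2 = 4.600000 − 43.176000·(4.600000 − 2.400000) / (43.176000 − (-40.336000)) = 4.600000 − (94.987200)/(83.512000) = 3.462592

3.4626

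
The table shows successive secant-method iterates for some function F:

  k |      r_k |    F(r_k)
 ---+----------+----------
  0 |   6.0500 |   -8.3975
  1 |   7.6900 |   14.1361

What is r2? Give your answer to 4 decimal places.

6.6612

r2 = 7.6900 − 14.1361·(7.6900 − 6.0500) / (14.1361 − (-8.3975))
   = 7.6900 − (23.183204)/(22.533600) = 6.661172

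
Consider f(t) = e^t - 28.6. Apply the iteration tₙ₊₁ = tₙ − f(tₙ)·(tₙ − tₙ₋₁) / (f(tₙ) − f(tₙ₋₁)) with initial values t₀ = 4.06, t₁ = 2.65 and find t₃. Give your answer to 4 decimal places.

f(4.06) = 29.374311, f(2.65) = -14.445961
t₂ = 2.650000 − (-14.445961)·(2.650000 − 4.060000) / (-14.445961 − 29.374311) = 2.650000 − (20.368806)/(-43.820272) = 3.114826
f(3.114826) = -6.070488
t₃ = 3.114826 − (-6.070488)·(3.114826 − 2.650000) / (-6.070488 − (-14.445961)) = 3.114826 − (-2.821721)/(8.375473) = 3.451729

3.4517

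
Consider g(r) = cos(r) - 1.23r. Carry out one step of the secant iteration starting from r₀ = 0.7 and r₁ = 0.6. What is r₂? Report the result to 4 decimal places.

0.6476

g(0.7) = -0.096158, g(0.6) = 0.087336
r₂ = 0.600000 − 0.087336·(0.600000 − 0.700000) / (0.087336 − (-0.096158)) = 0.600000 − (-0.008734)/(0.183493) = 0.647596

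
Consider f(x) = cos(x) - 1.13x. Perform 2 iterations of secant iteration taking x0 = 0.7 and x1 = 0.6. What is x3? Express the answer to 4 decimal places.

0.6852

f(0.7) = -0.026158, f(0.6) = 0.147336
x2 = 0.600000 − 0.147336·(0.600000 − 0.700000) / (0.147336 − (-0.026158)) = 0.600000 − (-0.014734)/(0.173493) = 0.684923
f(0.684923) = 0.000505
x3 = 0.684923 − 0.000505·(0.684923 − 0.600000) / (0.000505 − 0.147336) = 0.684923 − (0.000043)/(-0.146831) = 0.685215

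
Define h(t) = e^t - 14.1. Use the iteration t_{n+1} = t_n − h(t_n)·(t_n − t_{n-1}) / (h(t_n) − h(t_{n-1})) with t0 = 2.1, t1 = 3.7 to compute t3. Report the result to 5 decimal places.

2.53323

h(2.1) = -5.9338301, h(3.7) = 26.3473044
t2 = 3.7000000 − 26.3473044·(3.7000000 − 2.1000000) / (26.3473044 − (-5.9338301)) = 3.7000000 − (42.1556870)/(32.2811344) = 2.3941076
h(2.3941076) = -3.1415852
t3 = 2.3941076 − (-3.1415852)·(2.3941076 − 3.7000000) / (-3.1415852 − 26.3473044) = 2.3941076 − (4.1025721)/(-29.4888896) = 2.5332303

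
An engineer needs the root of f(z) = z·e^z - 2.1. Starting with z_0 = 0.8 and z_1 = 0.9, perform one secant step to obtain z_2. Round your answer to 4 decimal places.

f(0.8) = -0.319567, f(0.9) = 0.113643
z_2 = 0.900000 − 0.113643·(0.900000 − 0.800000) / (0.113643 − (-0.319567)) = 0.900000 − (0.011364)/(0.433210) = 0.873767

0.8738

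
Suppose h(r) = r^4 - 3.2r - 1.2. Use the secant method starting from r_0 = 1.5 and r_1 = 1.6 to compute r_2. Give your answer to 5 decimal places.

1.58005

h(1.5) = -0.9375000, h(1.6) = 0.2336000
r_2 = 1.6000000 − 0.2336000·(1.6000000 − 1.5000000) / (0.2336000 − (-0.9375000)) = 1.6000000 − (0.0233600)/(1.1711000) = 1.5800529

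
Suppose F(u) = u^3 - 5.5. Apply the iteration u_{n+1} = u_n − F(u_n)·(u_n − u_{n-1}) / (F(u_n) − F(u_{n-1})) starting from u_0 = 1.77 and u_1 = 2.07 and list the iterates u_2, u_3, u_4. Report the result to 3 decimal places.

1.766, 1.765, 1.765

F(1.77) = 0.04523, F(2.07) = 3.36974
u_2 = 2.07000 − 3.36974·(2.07000 − 1.77000) / (3.36974 − 0.04523) = 2.07000 − (1.01092)/(3.32451) = 1.76592
F(1.76592) = 0.00696
u_3 = 1.76592 − 0.00696·(1.76592 − 2.07000) / (0.00696 − 3.36974) = 1.76592 − (-0.00212)/(-3.36278) = 1.76529
F(1.76529) = 0.00107
u_4 = 1.76529 − 0.00107·(1.76529 − 1.76592) / (0.00107 − 0.00696) = 1.76529 − (0.00000)/(-0.00588) = 1.76517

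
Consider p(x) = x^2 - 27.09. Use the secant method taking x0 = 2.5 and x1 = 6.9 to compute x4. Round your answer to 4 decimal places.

5.2083

p(2.5) = -20.840000, p(6.9) = 20.520000
x2 = 6.900000 − 20.520000·(6.900000 − 2.500000) / (20.520000 − (-20.840000)) = 6.900000 − (90.288000)/(41.360000) = 4.717021
p(4.717021) = -4.839710
x3 = 4.717021 − (-4.839710)·(4.717021 − 6.900000) / (-4.839710 − 20.520000) = 4.717021 − (10.564985)/(-25.359710) = 5.133626
p(5.133626) = -0.735880
x4 = 5.133626 − (-0.735880)·(5.133626 − 4.717021) / (-0.735880 − (-4.839710)) = 5.133626 − (-0.306571)/(4.103830) = 5.208330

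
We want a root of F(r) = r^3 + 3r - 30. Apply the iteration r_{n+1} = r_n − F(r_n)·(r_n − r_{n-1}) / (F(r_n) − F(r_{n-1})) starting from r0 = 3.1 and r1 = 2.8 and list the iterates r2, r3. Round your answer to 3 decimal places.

2.788, 2.787

F(3.1) = 9.09100, F(2.8) = 0.35200
r2 = 2.80000 − 0.35200·(2.80000 − 3.10000) / (0.35200 − 9.09100) = 2.80000 − (-0.10560)/(-8.73900) = 2.78792
F(2.78792) = 0.03276
r3 = 2.78792 − 0.03276·(2.78792 − 2.80000) / (0.03276 − 0.35200) = 2.78792 − (-0.00040)/(-0.31924) = 2.78668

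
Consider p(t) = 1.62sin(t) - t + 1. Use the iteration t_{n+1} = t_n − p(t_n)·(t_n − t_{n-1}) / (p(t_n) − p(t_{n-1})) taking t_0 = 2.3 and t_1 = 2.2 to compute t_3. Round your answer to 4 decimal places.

p(2.3) = -0.091958, p(2.2) = 0.109764
t_2 = 2.200000 − 0.109764·(2.200000 − 2.300000) / (0.109764 − (-0.091958)) = 2.200000 − (-0.010976)/(0.201722) = 2.254414
p(2.254414) = 0.001561
t_3 = 2.254414 − 0.001561·(2.254414 − 2.200000) / (0.001561 − 0.109764) = 2.254414 − (0.000085)/(-0.108203) = 2.255199

2.2552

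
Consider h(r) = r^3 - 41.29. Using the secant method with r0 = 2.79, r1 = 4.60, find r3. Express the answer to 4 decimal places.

3.4016

h(2.79) = -19.572361, h(4.60) = 56.046000
r2 = 4.600000 − 56.046000·(4.600000 − 2.790000) / (56.046000 − (-19.572361)) = 4.600000 − (101.443260)/(75.618361) = 3.258484
h(3.258484) = -6.692344
r3 = 3.258484 − (-6.692344)·(3.258484 − 4.600000) / (-6.692344 − 56.046000) = 3.258484 − (8.977888)/(-62.738344) = 3.401584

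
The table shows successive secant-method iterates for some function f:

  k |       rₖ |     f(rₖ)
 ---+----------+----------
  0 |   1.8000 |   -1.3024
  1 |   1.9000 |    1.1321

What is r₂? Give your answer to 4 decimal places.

1.8535

r₂ = 1.9000 − 1.1321·(1.9000 − 1.8000) / (1.1321 − (-1.3024))
   = 1.9000 − (0.113210)/(2.434500) = 1.853498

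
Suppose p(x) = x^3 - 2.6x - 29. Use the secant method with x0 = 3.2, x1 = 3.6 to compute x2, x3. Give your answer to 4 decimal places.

p(3.2) = -4.552000, p(3.6) = 8.296000
x2 = 3.600000 − 8.296000·(3.600000 − 3.200000) / (8.296000 − (-4.552000)) = 3.600000 − (3.318400)/(12.848000) = 3.341719
p(3.341719) = -0.371220
x3 = 3.341719 − (-0.371220)·(3.341719 − 3.600000) / (-0.371220 − 8.296000) = 3.341719 − (0.095879)/(-8.667220) = 3.352781

3.3417, 3.3528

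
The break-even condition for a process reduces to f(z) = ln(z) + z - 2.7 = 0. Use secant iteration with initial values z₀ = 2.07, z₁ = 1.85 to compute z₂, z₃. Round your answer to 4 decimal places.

f(2.07) = 0.097549, f(1.85) = -0.234814
z₂ = 1.850000 − (-0.234814)·(1.850000 − 2.070000) / (-0.234814 − 0.097549) = 1.850000 − (0.051659)/(-0.332363) = 2.005430
f(2.005430) = 0.001288
z₃ = 2.005430 − 0.001288·(2.005430 − 1.850000) / (0.001288 − (-0.234814)) = 2.005430 − (0.000200)/(0.236103) = 2.004582

2.0054, 2.0046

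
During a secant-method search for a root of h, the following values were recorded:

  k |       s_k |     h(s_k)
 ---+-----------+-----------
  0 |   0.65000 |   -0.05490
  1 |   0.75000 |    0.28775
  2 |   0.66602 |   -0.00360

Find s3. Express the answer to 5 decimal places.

0.66706

s3 = 0.66602 − (-0.00360)·(0.66602 − 0.75000) / (-0.00360 − 0.28775)
   = 0.66602 − (0.0003023)/(-0.2913500) = 0.6670577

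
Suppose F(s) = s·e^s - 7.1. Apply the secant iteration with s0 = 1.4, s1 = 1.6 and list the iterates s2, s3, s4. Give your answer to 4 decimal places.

1.5266, 1.5326, 1.5329

F(1.4) = -1.422720, F(1.6) = 0.824852
s2 = 1.600000 − 0.824852·(1.600000 − 1.400000) / (0.824852 − (-1.422720)) = 1.600000 − (0.164970)/(2.247572) = 1.526601
F(1.526601) = -0.073814
s3 = 1.526601 − (-0.073814)·(1.526601 − 1.600000) / (-0.073814 − 0.824852) = 1.526601 − (0.005418)/(-0.898666) = 1.532629
F(1.532629) = -0.003411
s4 = 1.532629 − (-0.003411)·(1.532629 − 1.526601) / (-0.003411 − (-0.073814)) = 1.532629 − (-0.000021)/(0.070403) = 1.532922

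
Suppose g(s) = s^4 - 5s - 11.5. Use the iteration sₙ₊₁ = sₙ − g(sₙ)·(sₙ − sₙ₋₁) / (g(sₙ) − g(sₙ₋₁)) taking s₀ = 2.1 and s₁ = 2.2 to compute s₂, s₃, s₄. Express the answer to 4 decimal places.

2.1734, 2.1749, 2.1749

g(2.1) = -2.551900, g(2.2) = 0.925600
s₂ = 2.200000 − 0.925600·(2.200000 − 2.100000) / (0.925600 − (-2.551900)) = 2.200000 − (0.092560)/(3.477500) = 2.173383
g(2.173383) = -0.054571
s₃ = 2.173383 − (-0.054571)·(2.173383 − 2.200000) / (-0.054571 − 0.925600) = 2.173383 − (0.001453)/(-0.980171) = 2.174865
g(2.174865) = -0.001065
s₄ = 2.174865 − (-0.001065)·(2.174865 − 2.173383) / (-0.001065 − (-0.054571)) = 2.174865 − (-0.000002)/(0.053507) = 2.174895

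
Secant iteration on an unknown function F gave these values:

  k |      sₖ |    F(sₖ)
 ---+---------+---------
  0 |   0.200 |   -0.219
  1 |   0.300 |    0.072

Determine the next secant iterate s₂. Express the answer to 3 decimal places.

s₂ = 0.300 − 0.072·(0.300 − 0.200) / (0.072 − (-0.219))
   = 0.300 − (0.00720)/(0.29100) = 0.27526

0.275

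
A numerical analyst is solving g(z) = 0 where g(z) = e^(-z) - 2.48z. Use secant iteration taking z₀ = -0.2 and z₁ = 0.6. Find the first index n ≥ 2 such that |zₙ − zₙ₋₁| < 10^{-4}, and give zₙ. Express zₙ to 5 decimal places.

n = 5, zₙ = 0.29901

g(-0.2) = 1.7174028, g(0.6) = -0.9391884
z₂ = 0.6000000 − (-0.9391884)·(0.8000000)/(-2.6565911) = 0.3171749;  |Δ| = 0.2828251
g(0.3171749) = -0.0583903
z₃ = 0.3171749 − (-0.0583903)·(-0.2828251)/(0.8807980) = 0.2984257;  |Δ| = 0.0187492
g(0.2984257) = 0.0018897
z₄ = 0.2984257 − 0.0018897·(-0.0187492)/(0.0602800) = 0.2990135;  |Δ| = 0.0005878
g(0.2990135) = -0.0000039
z₅ = 0.2990135 − (-0.0000039)·(0.0005878)/(-0.0018936) = 0.2990122;  |Δ| = 0.0000012
|z₅ − z₄| = 0.0000012 < 10^{-4}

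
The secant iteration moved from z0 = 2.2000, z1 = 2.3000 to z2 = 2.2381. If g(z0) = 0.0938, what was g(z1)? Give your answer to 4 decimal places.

The secant line through (2.2000, 0.0938) and (2.3000, g(z1)) crosses zero at z2 = 2.2381.
So (2.2000, 0.0938), (2.3000, g(z1)), (2.2381, 0) are collinear:
g(z1) = 0.0938 · (2.3000 − 2.2381) / (2.2000 − 2.2381) = 0.0938 · (0.061900)/(-0.038100) = -0.152394

-0.1524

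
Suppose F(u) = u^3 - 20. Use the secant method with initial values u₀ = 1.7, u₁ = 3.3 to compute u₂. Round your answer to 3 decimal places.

2.478

F(1.7) = -15.08700, F(3.3) = 15.93700
u₂ = 3.30000 − 15.93700·(3.30000 − 1.70000) / (15.93700 − (-15.08700)) = 3.30000 − (25.49920)/(31.02400) = 2.47808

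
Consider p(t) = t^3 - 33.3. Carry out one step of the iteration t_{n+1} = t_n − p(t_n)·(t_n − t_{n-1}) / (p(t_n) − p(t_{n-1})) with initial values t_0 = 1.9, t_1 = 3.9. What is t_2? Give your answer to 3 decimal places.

p(1.9) = -26.44100, p(3.9) = 26.01900
t_2 = 3.90000 − 26.01900·(3.90000 − 1.90000) / (26.01900 − (-26.44100)) = 3.90000 − (52.03800)/(52.46000) = 2.90804

2.908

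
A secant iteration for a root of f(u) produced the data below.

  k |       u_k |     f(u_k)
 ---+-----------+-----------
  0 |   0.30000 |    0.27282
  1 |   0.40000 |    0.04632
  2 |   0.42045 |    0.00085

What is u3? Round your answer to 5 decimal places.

0.42083

u3 = 0.42045 − 0.00085·(0.42045 − 0.40000) / (0.00085 − 0.04632)
   = 0.42045 − (0.0000174)/(-0.0454700) = 0.4208323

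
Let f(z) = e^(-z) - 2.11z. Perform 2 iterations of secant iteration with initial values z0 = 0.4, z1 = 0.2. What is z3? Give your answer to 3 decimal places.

0.338

f(0.4) = -0.17368, f(0.2) = 0.39673
z2 = 0.20000 − 0.39673·(0.20000 − 0.40000) / (0.39673 − (-0.17368)) = 0.20000 − (-0.07935)/(0.57041) = 0.33910
f(0.33910) = -0.00310
z3 = 0.33910 − (-0.00310)·(0.33910 − 0.20000) / (-0.00310 − 0.39673) = 0.33910 − (-0.00043)/(-0.39983) = 0.33803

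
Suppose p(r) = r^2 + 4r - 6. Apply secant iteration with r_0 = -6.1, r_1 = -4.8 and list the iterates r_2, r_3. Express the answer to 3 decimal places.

p(-6.1) = 6.81000, p(-4.8) = -2.16000
r_2 = -4.80000 − (-2.16000)·(-4.80000 − (-6.10000)) / (-2.16000 − 6.81000) = -4.80000 − (-2.80800)/(-8.97000) = -5.11304
p(-5.11304) = -0.30896
r_3 = -5.11304 − (-0.30896)·(-5.11304 − (-4.80000)) / (-0.30896 − (-2.16000)) = -5.11304 − (0.09672)/(1.85104) = -5.16529

-5.113, -5.165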